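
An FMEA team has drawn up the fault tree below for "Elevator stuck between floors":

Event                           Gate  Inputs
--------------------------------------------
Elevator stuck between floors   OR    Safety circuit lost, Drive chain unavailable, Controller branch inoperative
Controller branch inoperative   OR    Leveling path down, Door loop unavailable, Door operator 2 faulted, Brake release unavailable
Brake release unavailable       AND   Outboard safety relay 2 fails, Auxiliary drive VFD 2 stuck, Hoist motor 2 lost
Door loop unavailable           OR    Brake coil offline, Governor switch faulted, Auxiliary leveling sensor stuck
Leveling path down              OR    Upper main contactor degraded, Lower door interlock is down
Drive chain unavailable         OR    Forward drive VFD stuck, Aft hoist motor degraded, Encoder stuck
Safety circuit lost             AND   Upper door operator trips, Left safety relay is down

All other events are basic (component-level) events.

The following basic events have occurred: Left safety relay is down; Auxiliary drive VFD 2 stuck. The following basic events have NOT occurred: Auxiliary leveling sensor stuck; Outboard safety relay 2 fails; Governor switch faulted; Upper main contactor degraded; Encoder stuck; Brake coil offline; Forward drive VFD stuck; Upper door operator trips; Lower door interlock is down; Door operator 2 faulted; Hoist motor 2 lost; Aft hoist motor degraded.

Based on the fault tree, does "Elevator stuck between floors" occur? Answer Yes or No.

No

Safety circuit lost [AND]: Upper door operator trips=not, Left safety relay is down=occurs → not all inputs occur → does not occur.
Drive chain unavailable [OR]: Forward drive VFD stuck=not, Aft hoist motor degraded=not, Encoder stuck=not → no input occurs → does not occur.
Leveling path down [OR]: Upper main contactor degraded=not, Lower door interlock is down=not → no input occurs → does not occur.
Door loop unavailable [OR]: Brake coil offline=not, Governor switch faulted=not, Auxiliary leveling sensor stuck=not → no input occurs → does not occur.
Brake release unavailable [AND]: Outboard safety relay 2 fails=not, Auxiliary drive VFD 2 stuck=occurs, Hoist motor 2 lost=not → not all inputs occur → does not occur.
Controller branch inoperative [OR]: Leveling path down=not, Door loop unavailable=not, Door operator 2 faulted=not, Brake release unavailable=not → no input occurs → does not occur.
Elevator stuck between floors [OR]: Safety circuit lost=not, Drive chain unavailable=not, Controller branch inoperative=not → no input occurs → does not occur.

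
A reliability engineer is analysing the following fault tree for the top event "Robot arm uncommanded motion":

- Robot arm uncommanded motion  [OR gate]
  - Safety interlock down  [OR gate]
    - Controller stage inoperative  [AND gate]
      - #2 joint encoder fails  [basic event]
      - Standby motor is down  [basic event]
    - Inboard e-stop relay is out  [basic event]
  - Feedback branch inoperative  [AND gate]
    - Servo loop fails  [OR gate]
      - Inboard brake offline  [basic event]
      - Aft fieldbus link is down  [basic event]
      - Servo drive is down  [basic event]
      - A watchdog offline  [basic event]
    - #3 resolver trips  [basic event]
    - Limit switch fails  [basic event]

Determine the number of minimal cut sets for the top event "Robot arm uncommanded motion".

6

Controller stage inoperative [AND]: one cut set from each child combined → 1 × 1 = 1 cut set(s).
Safety interlock down [OR]: union of children's cut sets → 2 cut set(s).
Servo loop fails [OR]: union of children's cut sets → 4 cut set(s).
Feedback branch inoperative [AND]: one cut set from each child combined → 4 × 1 × 1 = 4 cut set(s).
Robot arm uncommanded motion [OR]: union of children's cut sets → 6 cut set(s).
Minimal cut sets: {#2 joint encoder fails, Standby motor is down}; {Inboard e-stop relay is out}; {#3 resolver trips, Inboard brake offline, Limit switch fails}; {#3 resolver trips, Aft fieldbus link is down, Limit switch fails}; {#3 resolver trips, Limit switch fails, Servo drive is down}; {#3 resolver trips, A watchdog offline, Limit switch fails}.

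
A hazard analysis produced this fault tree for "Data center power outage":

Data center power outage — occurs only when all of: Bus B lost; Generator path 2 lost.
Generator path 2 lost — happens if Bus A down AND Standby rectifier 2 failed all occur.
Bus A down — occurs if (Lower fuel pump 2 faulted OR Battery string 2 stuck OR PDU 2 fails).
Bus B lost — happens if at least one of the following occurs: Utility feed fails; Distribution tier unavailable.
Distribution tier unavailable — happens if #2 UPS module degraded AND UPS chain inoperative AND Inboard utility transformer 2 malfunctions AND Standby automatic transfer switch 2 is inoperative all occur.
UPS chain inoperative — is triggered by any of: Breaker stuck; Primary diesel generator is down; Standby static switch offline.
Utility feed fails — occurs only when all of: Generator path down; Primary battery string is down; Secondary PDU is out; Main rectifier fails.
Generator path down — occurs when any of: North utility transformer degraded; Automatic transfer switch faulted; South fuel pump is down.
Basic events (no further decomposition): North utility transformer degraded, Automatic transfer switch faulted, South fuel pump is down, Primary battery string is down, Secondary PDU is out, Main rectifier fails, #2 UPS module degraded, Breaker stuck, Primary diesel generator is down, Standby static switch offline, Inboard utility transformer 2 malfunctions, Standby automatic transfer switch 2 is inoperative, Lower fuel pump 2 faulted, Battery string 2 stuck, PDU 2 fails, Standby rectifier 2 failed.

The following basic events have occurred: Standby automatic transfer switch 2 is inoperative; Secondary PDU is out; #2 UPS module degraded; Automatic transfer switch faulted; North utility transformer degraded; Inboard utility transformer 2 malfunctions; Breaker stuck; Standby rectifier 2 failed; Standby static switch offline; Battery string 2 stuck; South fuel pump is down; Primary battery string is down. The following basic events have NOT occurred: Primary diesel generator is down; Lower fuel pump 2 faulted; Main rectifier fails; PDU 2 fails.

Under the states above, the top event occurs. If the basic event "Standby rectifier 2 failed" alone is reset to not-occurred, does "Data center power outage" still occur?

No

Counterfactual: set "Standby rectifier 2 failed" to not occurred.
Generator path down [OR]: North utility transformer degraded=occurs, Automatic transfer switch faulted=occurs, South fuel pump is down=occurs → at least one input occurs → occurs.
Utility feed fails [AND]: Generator path down=occurs, Primary battery string is down=occurs, Secondary PDU is out=occurs, Main rectifier fails=not → not all inputs occur → does not occur.
UPS chain inoperative [OR]: Breaker stuck=occurs, Primary diesel generator is down=not, Standby static switch offline=occurs → at least one input occurs → occurs.
Distribution tier unavailable [AND]: #2 UPS module degraded=occurs, UPS chain inoperative=occurs, Inboard utility transformer 2 malfunctions=occurs, Standby automatic transfer switch 2 is inoperative=occurs → all inputs occur → occurs.
Bus B lost [OR]: Utility feed fails=not, Distribution tier unavailable=occurs → at least one input occurs → occurs.
Bus A down [OR]: Lower fuel pump 2 faulted=not, Battery string 2 stuck=occurs, PDU 2 fails=not → at least one input occurs → occurs.
Generator path 2 lost [AND]: Bus A down=occurs, Standby rectifier 2 failed=not → not all inputs occur → does not occur.
Data center power outage [AND]: Bus B lost=occurs, Generator path 2 lost=not → not all inputs occur → does not occur.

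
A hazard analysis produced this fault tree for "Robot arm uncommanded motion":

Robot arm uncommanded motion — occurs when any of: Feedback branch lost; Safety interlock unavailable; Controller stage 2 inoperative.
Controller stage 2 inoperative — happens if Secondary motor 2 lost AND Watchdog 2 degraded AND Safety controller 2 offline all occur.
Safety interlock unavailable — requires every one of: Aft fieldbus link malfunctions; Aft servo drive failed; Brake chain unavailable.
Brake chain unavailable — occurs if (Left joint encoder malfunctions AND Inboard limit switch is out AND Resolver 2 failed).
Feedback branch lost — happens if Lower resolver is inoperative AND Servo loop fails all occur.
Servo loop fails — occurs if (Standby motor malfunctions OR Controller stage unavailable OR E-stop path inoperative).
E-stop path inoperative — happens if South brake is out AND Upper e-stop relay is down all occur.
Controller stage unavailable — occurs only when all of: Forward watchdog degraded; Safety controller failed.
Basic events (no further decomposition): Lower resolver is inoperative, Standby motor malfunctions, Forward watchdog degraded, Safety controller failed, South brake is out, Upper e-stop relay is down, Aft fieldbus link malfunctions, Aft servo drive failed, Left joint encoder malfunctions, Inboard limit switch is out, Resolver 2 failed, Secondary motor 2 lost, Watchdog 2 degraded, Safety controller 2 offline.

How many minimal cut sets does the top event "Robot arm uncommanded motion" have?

Controller stage unavailable [AND]: one cut set from each child combined → 1 × 1 = 1 cut set(s).
E-stop path inoperative [AND]: one cut set from each child combined → 1 × 1 = 1 cut set(s).
Servo loop fails [OR]: union of children's cut sets → 3 cut set(s).
Feedback branch lost [AND]: one cut set from each child combined → 1 × 3 = 3 cut set(s).
Brake chain unavailable [AND]: one cut set from each child combined → 1 × 1 × 1 = 1 cut set(s).
Safety interlock unavailable [AND]: one cut set from each child combined → 1 × 1 × 1 = 1 cut set(s).
Controller stage 2 inoperative [AND]: one cut set from each child combined → 1 × 1 × 1 = 1 cut set(s).
Robot arm uncommanded motion [OR]: union of children's cut sets → 5 cut set(s).
Minimal cut sets: {Lower resolver is inoperative, Standby motor malfunctions}; {Forward watchdog degraded, Lower resolver is inoperative, Safety controller failed}; {Lower resolver is inoperative, South brake is out, Upper e-stop relay is down}; {Aft fieldbus link malfunctions, Aft servo drive failed, Inboard limit switch is out, Left joint encoder malfunctions, Resolver 2 failed}; {Safety controller 2 offline, Secondary motor 2 lost, Watchdog 2 degraded}.

5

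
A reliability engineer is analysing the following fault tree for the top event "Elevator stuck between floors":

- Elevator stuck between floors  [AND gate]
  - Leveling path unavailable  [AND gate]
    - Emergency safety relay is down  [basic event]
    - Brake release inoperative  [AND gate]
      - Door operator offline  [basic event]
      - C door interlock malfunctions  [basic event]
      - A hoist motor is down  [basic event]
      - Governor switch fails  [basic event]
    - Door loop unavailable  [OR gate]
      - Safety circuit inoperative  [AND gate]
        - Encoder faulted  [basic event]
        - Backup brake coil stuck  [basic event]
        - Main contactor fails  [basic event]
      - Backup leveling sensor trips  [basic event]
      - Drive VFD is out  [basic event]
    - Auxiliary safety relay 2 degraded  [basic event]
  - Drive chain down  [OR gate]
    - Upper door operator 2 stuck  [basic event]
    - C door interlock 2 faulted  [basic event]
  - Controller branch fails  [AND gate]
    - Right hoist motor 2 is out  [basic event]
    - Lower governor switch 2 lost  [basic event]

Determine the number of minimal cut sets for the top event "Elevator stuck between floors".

6

Brake release inoperative [AND]: one cut set from each child combined → 1 × 1 × 1 × 1 = 1 cut set(s).
Safety circuit inoperative [AND]: one cut set from each child combined → 1 × 1 × 1 = 1 cut set(s).
Door loop unavailable [OR]: union of children's cut sets → 3 cut set(s).
Leveling path unavailable [AND]: one cut set from each child combined → 1 × 1 × 3 × 1 = 3 cut set(s).
Drive chain down [OR]: union of children's cut sets → 2 cut set(s).
Controller branch fails [AND]: one cut set from each child combined → 1 × 1 = 1 cut set(s).
Elevator stuck between floors [AND]: one cut set from each child combined → 3 × 2 × 1 = 6 cut set(s).
Minimal cut sets: {A hoist motor is down, Auxiliary safety relay 2 degraded, Backup brake coil stuck, C door interlock malfunctions, Door operator offline, Emergency safety relay is down, Encoder faulted, Governor switch fails, Lower governor switch 2 lost, Main contactor fails, Right hoist motor 2 is out, Upper door operator 2 stuck}; {A hoist motor is down, Auxiliary safety relay 2 degraded, Backup brake coil stuck, C door interlock 2 faulted, C door interlock malfunctions, Door operator offline, Emergency safety relay is down, Encoder faulted, Governor switch fails, Lower governor switch 2 lost, Main contactor fails, Right hoist motor 2 is out}; {A hoist motor is down, Auxiliary safety relay 2 degraded, Backup leveling sensor trips, C door interlock malfunctions, Door operator offline, Emergency safety relay is down, Governor switch fails, Lower governor switch 2 lost, Right hoist motor 2 is out, Upper door operator 2 stuck}; {A hoist motor is down, Auxiliary safety relay 2 degraded, Backup leveling sensor trips, C door interlock 2 faulted, C door interlock malfunctions, Door operator offline, Emergency safety relay is down, Governor switch fails, Lower governor switch 2 lost, Right hoist motor 2 is out}; {A hoist motor is down, Auxiliary safety relay 2 degraded, C door interlock malfunctions, Door operator offline, Drive VFD is out, Emergency safety relay is down, Governor switch fails, Lower governor switch 2 lost, Right hoist motor 2 is out, Upper door operator 2 stuck}; {A hoist motor is down, Auxiliary safety relay 2 degraded, C door interlock 2 faulted, C door interlock malfunctions, Door operator offline, Drive VFD is out, Emergency safety relay is down, Governor switch fails, Lower governor switch 2 lost, Right hoist motor 2 is out}.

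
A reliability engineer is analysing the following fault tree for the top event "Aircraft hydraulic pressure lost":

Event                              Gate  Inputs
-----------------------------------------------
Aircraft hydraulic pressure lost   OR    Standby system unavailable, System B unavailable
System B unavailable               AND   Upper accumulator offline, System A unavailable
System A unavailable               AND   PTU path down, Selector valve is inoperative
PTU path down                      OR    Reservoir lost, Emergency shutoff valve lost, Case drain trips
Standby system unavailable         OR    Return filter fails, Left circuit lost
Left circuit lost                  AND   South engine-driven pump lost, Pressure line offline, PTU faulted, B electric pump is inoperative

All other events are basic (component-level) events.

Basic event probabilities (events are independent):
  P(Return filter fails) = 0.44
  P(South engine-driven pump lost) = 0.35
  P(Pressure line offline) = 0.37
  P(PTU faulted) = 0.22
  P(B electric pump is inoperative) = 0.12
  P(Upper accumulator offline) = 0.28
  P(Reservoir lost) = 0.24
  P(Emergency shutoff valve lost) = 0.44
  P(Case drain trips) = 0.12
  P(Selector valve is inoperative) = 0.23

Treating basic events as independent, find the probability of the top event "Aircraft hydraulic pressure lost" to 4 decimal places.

0.4644

P(Left circuit lost) [AND] = 0.35 × 0.37 × 0.22 × 0.12 = 0.003419
P(Standby system unavailable) [OR] = 1 − (1−0.44) × (1−0.003419) = 0.441915
P(PTU path down) [OR] = 1 − (1−0.24) × (1−0.44) × (1−0.12) = 0.625472
P(System A unavailable) [AND] = 0.625472 × 0.23 = 0.143859
P(System B unavailable) [AND] = 0.28 × 0.143859 = 0.040281
P(Aircraft hydraulic pressure lost) [OR] = 1 − (1−0.441915) × (1−0.040281) = 0.464395
Rounded to 4 decimal places: P(Aircraft hydraulic pressure lost) ≈ 0.4644.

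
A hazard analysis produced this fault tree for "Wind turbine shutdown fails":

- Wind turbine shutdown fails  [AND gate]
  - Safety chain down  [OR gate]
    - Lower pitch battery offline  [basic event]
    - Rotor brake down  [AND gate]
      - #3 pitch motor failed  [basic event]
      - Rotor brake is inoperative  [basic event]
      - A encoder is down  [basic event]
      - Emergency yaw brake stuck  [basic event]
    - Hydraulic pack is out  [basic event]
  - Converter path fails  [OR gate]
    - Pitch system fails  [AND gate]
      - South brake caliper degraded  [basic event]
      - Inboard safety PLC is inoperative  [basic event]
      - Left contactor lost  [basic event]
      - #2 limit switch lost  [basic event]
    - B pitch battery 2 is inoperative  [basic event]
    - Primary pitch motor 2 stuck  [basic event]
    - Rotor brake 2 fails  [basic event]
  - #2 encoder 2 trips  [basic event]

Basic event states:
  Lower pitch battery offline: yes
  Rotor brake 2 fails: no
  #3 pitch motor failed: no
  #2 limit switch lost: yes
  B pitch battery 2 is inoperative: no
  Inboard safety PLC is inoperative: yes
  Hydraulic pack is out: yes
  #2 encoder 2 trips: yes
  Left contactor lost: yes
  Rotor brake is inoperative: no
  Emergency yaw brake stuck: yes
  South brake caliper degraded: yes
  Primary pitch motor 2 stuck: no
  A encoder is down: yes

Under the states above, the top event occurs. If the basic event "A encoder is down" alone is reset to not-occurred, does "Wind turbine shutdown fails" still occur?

Counterfactual: set "A encoder is down" to not occurred.
Rotor brake down [AND]: #3 pitch motor failed=not, Rotor brake is inoperative=not, A encoder is down=not, Emergency yaw brake stuck=occurs → not all inputs occur → does not occur.
Safety chain down [OR]: Lower pitch battery offline=occurs, Rotor brake down=not, Hydraulic pack is out=occurs → at least one input occurs → occurs.
Pitch system fails [AND]: South brake caliper degraded=occurs, Inboard safety PLC is inoperative=occurs, Left contactor lost=occurs, #2 limit switch lost=occurs → all inputs occur → occurs.
Converter path fails [OR]: Pitch system fails=occurs, B pitch battery 2 is inoperative=not, Primary pitch motor 2 stuck=not, Rotor brake 2 fails=not → at least one input occurs → occurs.
Wind turbine shutdown fails [AND]: Safety chain down=occurs, Converter path fails=occurs, #2 encoder 2 trips=occurs → all inputs occur → occurs.

Yes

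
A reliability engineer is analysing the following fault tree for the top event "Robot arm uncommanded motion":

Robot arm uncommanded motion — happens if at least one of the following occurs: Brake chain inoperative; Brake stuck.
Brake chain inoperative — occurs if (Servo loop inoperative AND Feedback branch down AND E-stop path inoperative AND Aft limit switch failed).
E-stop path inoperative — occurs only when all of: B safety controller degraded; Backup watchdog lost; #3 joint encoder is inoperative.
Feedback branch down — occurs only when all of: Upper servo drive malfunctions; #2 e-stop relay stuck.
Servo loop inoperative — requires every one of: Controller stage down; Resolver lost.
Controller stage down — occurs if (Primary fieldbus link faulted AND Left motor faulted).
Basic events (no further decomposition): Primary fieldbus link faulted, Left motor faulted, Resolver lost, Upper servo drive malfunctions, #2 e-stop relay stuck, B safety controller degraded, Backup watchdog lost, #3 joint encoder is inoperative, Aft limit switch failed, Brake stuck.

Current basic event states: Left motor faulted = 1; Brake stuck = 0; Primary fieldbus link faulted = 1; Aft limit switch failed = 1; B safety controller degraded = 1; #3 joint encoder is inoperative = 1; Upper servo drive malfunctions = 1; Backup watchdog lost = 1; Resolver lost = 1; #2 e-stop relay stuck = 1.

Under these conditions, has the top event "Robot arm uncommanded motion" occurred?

Yes

Controller stage down [AND]: Primary fieldbus link faulted=occurs, Left motor faulted=occurs → all inputs occur → occurs.
Servo loop inoperative [AND]: Controller stage down=occurs, Resolver lost=occurs → all inputs occur → occurs.
Feedback branch down [AND]: Upper servo drive malfunctions=occurs, #2 e-stop relay stuck=occurs → all inputs occur → occurs.
E-stop path inoperative [AND]: B safety controller degraded=occurs, Backup watchdog lost=occurs, #3 joint encoder is inoperative=occurs → all inputs occur → occurs.
Brake chain inoperative [AND]: Servo loop inoperative=occurs, Feedback branch down=occurs, E-stop path inoperative=occurs, Aft limit switch failed=occurs → all inputs occur → occurs.
Robot arm uncommanded motion [OR]: Brake chain inoperative=occurs, Brake stuck=not → at least one input occurs → occurs.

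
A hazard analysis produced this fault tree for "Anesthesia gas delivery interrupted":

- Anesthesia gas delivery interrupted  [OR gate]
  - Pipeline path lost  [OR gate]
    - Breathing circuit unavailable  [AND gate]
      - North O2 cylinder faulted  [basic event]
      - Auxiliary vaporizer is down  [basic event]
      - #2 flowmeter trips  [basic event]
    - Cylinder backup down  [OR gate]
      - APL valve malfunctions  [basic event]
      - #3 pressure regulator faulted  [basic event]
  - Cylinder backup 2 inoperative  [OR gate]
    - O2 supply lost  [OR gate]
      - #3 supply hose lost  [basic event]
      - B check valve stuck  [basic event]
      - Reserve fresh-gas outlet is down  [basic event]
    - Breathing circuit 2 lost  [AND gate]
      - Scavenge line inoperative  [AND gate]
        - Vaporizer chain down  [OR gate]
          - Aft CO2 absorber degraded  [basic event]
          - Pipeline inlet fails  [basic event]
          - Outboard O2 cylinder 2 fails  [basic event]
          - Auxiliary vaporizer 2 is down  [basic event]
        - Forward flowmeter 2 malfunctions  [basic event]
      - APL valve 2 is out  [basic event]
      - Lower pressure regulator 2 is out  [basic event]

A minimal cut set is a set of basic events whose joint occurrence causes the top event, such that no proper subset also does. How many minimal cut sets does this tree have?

Breathing circuit unavailable [AND]: one cut set from each child combined → 1 × 1 × 1 = 1 cut set(s).
Cylinder backup down [OR]: union of children's cut sets → 2 cut set(s).
Pipeline path lost [OR]: union of children's cut sets → 3 cut set(s).
O2 supply lost [OR]: union of children's cut sets → 3 cut set(s).
Vaporizer chain down [OR]: union of children's cut sets → 4 cut set(s).
Scavenge line inoperative [AND]: one cut set from each child combined → 4 × 1 = 4 cut set(s).
Breathing circuit 2 lost [AND]: one cut set from each child combined → 4 × 1 × 1 = 4 cut set(s).
Cylinder backup 2 inoperative [OR]: union of children's cut sets → 7 cut set(s).
Anesthesia gas delivery interrupted [OR]: union of children's cut sets → 10 cut set(s).
Minimal cut sets: {#2 flowmeter trips, Auxiliary vaporizer is down, North O2 cylinder faulted}; {APL valve malfunctions}; {#3 pressure regulator faulted}; {#3 supply hose lost}; {B check valve stuck}; {Reserve fresh-gas outlet is down}; {APL valve 2 is out, Aft CO2 absorber degraded, Forward flowmeter 2 malfunctions, Lower pressure regulator 2 is out}; {APL valve 2 is out, Forward flowmeter 2 malfunctions, Lower pressure regulator 2 is out, Pipeline inlet fails}; {APL valve 2 is out, Forward flowmeter 2 malfunctions, Lower pressure regulator 2 is out, Outboard O2 cylinder 2 fails}; {APL valve 2 is out, Auxiliary vaporizer 2 is down, Forward flowmeter 2 malfunctions, Lower pressure regulator 2 is out}.

10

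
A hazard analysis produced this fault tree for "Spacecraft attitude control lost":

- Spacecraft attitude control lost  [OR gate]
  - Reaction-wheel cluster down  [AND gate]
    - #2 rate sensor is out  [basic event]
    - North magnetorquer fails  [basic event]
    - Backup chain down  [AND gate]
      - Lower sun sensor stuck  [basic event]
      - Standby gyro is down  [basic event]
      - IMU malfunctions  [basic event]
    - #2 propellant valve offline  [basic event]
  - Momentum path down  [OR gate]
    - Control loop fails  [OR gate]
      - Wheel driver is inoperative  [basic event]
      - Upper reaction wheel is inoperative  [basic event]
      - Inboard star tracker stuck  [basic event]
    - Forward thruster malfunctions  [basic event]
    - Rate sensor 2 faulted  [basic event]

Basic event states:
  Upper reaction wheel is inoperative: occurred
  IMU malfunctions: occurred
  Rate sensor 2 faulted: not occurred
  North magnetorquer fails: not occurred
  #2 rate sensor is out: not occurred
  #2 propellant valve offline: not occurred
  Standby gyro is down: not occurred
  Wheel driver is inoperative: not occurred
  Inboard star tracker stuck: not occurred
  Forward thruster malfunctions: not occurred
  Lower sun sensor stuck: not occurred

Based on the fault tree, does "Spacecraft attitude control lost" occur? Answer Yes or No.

Backup chain down [AND]: Lower sun sensor stuck=not, Standby gyro is down=not, IMU malfunctions=occurs → not all inputs occur → does not occur.
Reaction-wheel cluster down [AND]: #2 rate sensor is out=not, North magnetorquer fails=not, Backup chain down=not, #2 propellant valve offline=not → not all inputs occur → does not occur.
Control loop fails [OR]: Wheel driver is inoperative=not, Upper reaction wheel is inoperative=occurs, Inboard star tracker stuck=not → at least one input occurs → occurs.
Momentum path down [OR]: Control loop fails=occurs, Forward thruster malfunctions=not, Rate sensor 2 faulted=not → at least one input occurs → occurs.
Spacecraft attitude control lost [OR]: Reaction-wheel cluster down=not, Momentum path down=occurs → at least one input occurs → occurs.

Yes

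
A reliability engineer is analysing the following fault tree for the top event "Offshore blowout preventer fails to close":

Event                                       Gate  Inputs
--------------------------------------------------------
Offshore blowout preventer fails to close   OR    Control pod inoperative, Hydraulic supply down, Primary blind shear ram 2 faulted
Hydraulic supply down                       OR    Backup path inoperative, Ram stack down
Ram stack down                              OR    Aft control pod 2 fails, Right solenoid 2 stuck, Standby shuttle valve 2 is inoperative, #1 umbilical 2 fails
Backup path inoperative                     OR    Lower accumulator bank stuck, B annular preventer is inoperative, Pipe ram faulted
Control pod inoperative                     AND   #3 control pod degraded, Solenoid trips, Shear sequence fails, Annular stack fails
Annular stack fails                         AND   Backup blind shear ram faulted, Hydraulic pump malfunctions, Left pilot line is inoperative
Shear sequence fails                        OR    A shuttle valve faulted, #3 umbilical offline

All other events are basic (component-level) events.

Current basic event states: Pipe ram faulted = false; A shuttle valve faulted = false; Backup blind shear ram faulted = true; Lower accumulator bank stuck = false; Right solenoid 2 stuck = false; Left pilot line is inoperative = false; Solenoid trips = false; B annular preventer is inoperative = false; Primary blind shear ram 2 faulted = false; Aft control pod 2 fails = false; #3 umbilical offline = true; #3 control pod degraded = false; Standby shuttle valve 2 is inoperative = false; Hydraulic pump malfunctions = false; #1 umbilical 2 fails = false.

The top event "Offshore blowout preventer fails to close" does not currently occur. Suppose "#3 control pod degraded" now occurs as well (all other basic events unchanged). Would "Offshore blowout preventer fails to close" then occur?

Counterfactual: set "#3 control pod degraded" to occurred.
Shear sequence fails [OR]: A shuttle valve faulted=not, #3 umbilical offline=occurs → at least one input occurs → occurs.
Annular stack fails [AND]: Backup blind shear ram faulted=occurs, Hydraulic pump malfunctions=not, Left pilot line is inoperative=not → not all inputs occur → does not occur.
Control pod inoperative [AND]: #3 control pod degraded=occurs, Solenoid trips=not, Shear sequence fails=occurs, Annular stack fails=not → not all inputs occur → does not occur.
Backup path inoperative [OR]: Lower accumulator bank stuck=not, B annular preventer is inoperative=not, Pipe ram faulted=not → no input occurs → does not occur.
Ram stack down [OR]: Aft control pod 2 fails=not, Right solenoid 2 stuck=not, Standby shuttle valve 2 is inoperative=not, #1 umbilical 2 fails=not → no input occurs → does not occur.
Hydraulic supply down [OR]: Backup path inoperative=not, Ram stack down=not → no input occurs → does not occur.
Offshore blowout preventer fails to close [OR]: Control pod inoperative=not, Hydraulic supply down=not, Primary blind shear ram 2 faulted=not → no input occurs → does not occur.

No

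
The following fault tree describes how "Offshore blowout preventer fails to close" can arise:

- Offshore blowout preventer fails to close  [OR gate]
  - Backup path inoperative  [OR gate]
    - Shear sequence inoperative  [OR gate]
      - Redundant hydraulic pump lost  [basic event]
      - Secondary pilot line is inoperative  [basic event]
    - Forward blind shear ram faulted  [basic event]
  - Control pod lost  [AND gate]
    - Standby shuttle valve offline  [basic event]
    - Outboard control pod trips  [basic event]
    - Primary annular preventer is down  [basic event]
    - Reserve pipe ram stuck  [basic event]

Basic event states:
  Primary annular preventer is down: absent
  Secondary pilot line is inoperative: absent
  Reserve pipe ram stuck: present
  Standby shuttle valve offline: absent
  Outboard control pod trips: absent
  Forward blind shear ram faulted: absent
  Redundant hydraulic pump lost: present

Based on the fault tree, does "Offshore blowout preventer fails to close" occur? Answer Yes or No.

Yes

Shear sequence inoperative [OR]: Redundant hydraulic pump lost=occurs, Secondary pilot line is inoperative=not → at least one input occurs → occurs.
Backup path inoperative [OR]: Shear sequence inoperative=occurs, Forward blind shear ram faulted=not → at least one input occurs → occurs.
Control pod lost [AND]: Standby shuttle valve offline=not, Outboard control pod trips=not, Primary annular preventer is down=not, Reserve pipe ram stuck=occurs → not all inputs occur → does not occur.
Offshore blowout preventer fails to close [OR]: Backup path inoperative=occurs, Control pod lost=not → at least one input occurs → occurs.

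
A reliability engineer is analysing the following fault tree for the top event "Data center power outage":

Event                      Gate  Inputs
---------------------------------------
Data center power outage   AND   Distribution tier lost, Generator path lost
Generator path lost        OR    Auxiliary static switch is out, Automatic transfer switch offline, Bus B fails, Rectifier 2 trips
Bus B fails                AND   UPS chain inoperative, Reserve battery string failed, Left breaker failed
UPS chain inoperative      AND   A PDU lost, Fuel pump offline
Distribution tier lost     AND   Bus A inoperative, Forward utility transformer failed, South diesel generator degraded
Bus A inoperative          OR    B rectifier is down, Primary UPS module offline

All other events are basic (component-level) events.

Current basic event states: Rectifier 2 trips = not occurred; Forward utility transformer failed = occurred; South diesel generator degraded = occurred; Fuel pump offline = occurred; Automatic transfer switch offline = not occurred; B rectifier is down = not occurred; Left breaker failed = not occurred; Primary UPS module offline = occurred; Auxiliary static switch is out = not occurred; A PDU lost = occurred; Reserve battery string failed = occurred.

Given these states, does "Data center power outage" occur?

Bus A inoperative [OR]: B rectifier is down=not, Primary UPS module offline=occurs → at least one input occurs → occurs.
Distribution tier lost [AND]: Bus A inoperative=occurs, Forward utility transformer failed=occurs, South diesel generator degraded=occurs → all inputs occur → occurs.
UPS chain inoperative [AND]: A PDU lost=occurs, Fuel pump offline=occurs → all inputs occur → occurs.
Bus B fails [AND]: UPS chain inoperative=occurs, Reserve battery string failed=occurs, Left breaker failed=not → not all inputs occur → does not occur.
Generator path lost [OR]: Auxiliary static switch is out=not, Automatic transfer switch offline=not, Bus B fails=not, Rectifier 2 trips=not → no input occurs → does not occur.
Data center power outage [AND]: Distribution tier lost=occurs, Generator path lost=not → not all inputs occur → does not occur.

No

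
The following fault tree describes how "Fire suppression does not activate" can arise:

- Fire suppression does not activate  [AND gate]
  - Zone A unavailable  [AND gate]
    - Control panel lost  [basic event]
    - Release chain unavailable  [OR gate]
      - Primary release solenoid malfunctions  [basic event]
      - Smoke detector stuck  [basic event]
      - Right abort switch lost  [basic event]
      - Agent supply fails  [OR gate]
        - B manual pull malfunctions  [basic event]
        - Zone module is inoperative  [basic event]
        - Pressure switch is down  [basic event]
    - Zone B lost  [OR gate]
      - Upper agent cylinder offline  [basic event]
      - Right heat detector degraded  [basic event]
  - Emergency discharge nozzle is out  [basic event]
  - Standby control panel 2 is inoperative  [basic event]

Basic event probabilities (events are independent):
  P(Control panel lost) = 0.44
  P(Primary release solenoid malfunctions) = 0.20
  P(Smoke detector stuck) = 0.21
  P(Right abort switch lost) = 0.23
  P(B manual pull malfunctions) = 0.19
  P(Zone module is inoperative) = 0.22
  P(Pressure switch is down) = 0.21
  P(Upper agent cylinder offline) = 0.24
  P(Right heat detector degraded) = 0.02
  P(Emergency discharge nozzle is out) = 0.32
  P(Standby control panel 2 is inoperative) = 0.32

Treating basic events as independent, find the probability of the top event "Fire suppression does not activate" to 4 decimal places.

0.0087

P(Agent supply fails) [OR] = 1 − (1−0.19) × (1−0.22) × (1−0.21) = 0.500878
P(Release chain unavailable) [OR] = 1 − (1−0.20) × (1−0.21) × (1−0.23) × (1−0.500878) = 0.757107
P(Zone B lost) [OR] = 1 − (1−0.24) × (1−0.02) = 0.255200
P(Zone A unavailable) [AND] = 0.44 × 0.757107 × 0.255200 = 0.085014
P(Fire suppression does not activate) [AND] = 0.085014 × 0.32 × 0.32 = 0.008705
Rounded to 4 decimal places: P(Fire suppression does not activate) ≈ 0.0087.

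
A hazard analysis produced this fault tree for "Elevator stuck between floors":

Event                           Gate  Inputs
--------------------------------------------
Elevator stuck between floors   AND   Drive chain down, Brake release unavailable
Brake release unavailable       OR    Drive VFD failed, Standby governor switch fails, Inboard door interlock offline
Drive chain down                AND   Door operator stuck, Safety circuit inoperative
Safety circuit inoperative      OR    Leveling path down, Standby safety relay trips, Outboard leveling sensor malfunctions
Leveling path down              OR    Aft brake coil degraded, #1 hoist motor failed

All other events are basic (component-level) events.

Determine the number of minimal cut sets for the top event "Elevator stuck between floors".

12

Leveling path down [OR]: union of children's cut sets → 2 cut set(s).
Safety circuit inoperative [OR]: union of children's cut sets → 4 cut set(s).
Drive chain down [AND]: one cut set from each child combined → 1 × 4 = 4 cut set(s).
Brake release unavailable [OR]: union of children's cut sets → 3 cut set(s).
Elevator stuck between floors [AND]: one cut set from each child combined → 4 × 3 = 12 cut set(s).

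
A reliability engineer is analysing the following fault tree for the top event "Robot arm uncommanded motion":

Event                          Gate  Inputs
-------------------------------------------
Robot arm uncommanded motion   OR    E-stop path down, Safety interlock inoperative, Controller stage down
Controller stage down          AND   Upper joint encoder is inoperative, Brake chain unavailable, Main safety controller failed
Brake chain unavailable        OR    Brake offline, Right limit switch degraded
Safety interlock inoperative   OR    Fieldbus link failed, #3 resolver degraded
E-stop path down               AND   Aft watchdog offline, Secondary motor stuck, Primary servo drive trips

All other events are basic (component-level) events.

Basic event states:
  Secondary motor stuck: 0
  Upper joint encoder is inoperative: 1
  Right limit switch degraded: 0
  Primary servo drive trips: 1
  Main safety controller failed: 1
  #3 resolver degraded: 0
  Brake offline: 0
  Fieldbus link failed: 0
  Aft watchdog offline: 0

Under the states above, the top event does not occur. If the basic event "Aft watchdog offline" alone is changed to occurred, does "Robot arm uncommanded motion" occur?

No

Counterfactual: set "Aft watchdog offline" to occurred.
E-stop path down [AND]: Aft watchdog offline=occurs, Secondary motor stuck=not, Primary servo drive trips=occurs → not all inputs occur → does not occur.
Safety interlock inoperative [OR]: Fieldbus link failed=not, #3 resolver degraded=not → no input occurs → does not occur.
Brake chain unavailable [OR]: Brake offline=not, Right limit switch degraded=not → no input occurs → does not occur.
Controller stage down [AND]: Upper joint encoder is inoperative=occurs, Brake chain unavailable=not, Main safety controller failed=occurs → not all inputs occur → does not occur.
Robot arm uncommanded motion [OR]: E-stop path down=not, Safety interlock inoperative=not, Controller stage down=not → no input occurs → does not occur.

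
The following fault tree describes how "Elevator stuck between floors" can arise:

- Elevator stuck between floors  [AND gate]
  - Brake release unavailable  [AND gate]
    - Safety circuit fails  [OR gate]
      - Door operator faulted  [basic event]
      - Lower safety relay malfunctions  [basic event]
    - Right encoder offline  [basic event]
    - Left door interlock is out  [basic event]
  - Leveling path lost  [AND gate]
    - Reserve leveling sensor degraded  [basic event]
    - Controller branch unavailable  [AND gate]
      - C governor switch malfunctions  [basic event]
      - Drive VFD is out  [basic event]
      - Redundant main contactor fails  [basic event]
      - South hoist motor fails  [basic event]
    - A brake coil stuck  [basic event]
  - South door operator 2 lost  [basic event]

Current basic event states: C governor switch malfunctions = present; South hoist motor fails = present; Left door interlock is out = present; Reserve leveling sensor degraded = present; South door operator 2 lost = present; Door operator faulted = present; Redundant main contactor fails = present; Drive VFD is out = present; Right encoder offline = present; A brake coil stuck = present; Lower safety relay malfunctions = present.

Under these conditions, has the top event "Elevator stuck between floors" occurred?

Yes

Safety circuit fails [OR]: Door operator faulted=occurs, Lower safety relay malfunctions=occurs → at least one input occurs → occurs.
Brake release unavailable [AND]: Safety circuit fails=occurs, Right encoder offline=occurs, Left door interlock is out=occurs → all inputs occur → occurs.
Controller branch unavailable [AND]: C governor switch malfunctions=occurs, Drive VFD is out=occurs, Redundant main contactor fails=occurs, South hoist motor fails=occurs → all inputs occur → occurs.
Leveling path lost [AND]: Reserve leveling sensor degraded=occurs, Controller branch unavailable=occurs, A brake coil stuck=occurs → all inputs occur → occurs.
Elevator stuck between floors [AND]: Brake release unavailable=occurs, Leveling path lost=occurs, South door operator 2 lost=occurs → all inputs occur → occurs.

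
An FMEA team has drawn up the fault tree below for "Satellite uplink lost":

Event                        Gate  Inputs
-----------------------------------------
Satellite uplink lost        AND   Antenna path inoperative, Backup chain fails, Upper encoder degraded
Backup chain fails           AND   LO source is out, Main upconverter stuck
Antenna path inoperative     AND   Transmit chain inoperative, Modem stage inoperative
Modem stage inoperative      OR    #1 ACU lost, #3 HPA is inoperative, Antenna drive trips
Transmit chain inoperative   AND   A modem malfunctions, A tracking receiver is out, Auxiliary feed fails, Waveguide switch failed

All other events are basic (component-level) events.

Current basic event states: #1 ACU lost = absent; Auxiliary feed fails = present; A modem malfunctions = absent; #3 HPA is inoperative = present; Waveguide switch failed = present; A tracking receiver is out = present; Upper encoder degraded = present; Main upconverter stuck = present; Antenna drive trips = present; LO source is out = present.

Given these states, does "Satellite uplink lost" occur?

Transmit chain inoperative [AND]: A modem malfunctions=not, A tracking receiver is out=occurs, Auxiliary feed fails=occurs, Waveguide switch failed=occurs → not all inputs occur → does not occur.
Modem stage inoperative [OR]: #1 ACU lost=not, #3 HPA is inoperative=occurs, Antenna drive trips=occurs → at least one input occurs → occurs.
Antenna path inoperative [AND]: Transmit chain inoperative=not, Modem stage inoperative=occurs → not all inputs occur → does not occur.
Backup chain fails [AND]: LO source is out=occurs, Main upconverter stuck=occurs → all inputs occur → occurs.
Satellite uplink lost [AND]: Antenna path inoperative=not, Backup chain fails=occurs, Upper encoder degraded=occurs → not all inputs occur → does not occur.

No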